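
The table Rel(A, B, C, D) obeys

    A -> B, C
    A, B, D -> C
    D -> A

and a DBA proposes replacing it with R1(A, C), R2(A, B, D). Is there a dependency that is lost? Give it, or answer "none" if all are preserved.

A → B, C: restricted closure across fragments reaches B, C.
A, B, D → C: restricted closure across fragments reaches C.
D → A lies within R2.
Every dependency is enforceable on the fragments, so the decomposition is dependency-preserving.

none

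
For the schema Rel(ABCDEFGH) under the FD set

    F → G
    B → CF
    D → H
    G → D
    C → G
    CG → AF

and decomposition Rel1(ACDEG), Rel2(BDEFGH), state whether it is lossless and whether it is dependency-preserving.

lossy and not dependency-preserving

Lossless test: (DEG)⁺ = {DEGH}, which is a superkey of neither fragment — lossy.
Dependency preservation: the restricted closure of {B} across the fragments never reaches {CF}, so B → CF cannot be enforced without a join — not preserved.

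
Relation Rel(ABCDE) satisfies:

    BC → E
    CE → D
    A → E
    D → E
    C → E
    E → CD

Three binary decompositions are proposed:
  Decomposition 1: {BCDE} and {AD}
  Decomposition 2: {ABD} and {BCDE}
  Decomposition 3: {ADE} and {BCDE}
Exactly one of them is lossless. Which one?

Decomposition 2

Decomposition 1: common = {D}, closure = {CDE} → lossy.
Decomposition 2: common = {BD}, closure = {BCDE} → lossless.
Decomposition 3: common = {DE}, closure = {CDE} → lossy.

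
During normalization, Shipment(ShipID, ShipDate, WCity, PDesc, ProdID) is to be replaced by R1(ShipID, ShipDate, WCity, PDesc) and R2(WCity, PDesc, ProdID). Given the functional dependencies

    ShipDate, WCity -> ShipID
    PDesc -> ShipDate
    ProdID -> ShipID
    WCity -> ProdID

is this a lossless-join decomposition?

Yes

Common attributes: R1 ∩ R2 = {WCity, PDesc}.
Closure of {WCity, PDesc}: PDesc → ShipDate applies, adding ShipDate; WCity → ProdID applies, adding ProdID; ShipDate, WCity → ShipID applies, adding ShipID. So (WCity, PDesc)⁺ = {ShipID, ShipDate, WCity, PDesc, ProdID}.
This closure contains every attribute of R1, so R1 ∩ R2 → R1. The join is lossless.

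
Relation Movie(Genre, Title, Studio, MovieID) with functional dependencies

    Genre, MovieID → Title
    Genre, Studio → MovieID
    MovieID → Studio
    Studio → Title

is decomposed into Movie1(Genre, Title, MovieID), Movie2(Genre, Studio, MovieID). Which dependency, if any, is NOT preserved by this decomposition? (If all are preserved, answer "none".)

Check Studio → Title: no single fragment contains all of {Title, Studio}, and the restricted closure of {Studio} across the fragments never reaches {Title}.
Genre, MovieID → Title is preserved.
Genre, Studio → MovieID is preserved.
MovieID → Studio is preserved.

Studio → Title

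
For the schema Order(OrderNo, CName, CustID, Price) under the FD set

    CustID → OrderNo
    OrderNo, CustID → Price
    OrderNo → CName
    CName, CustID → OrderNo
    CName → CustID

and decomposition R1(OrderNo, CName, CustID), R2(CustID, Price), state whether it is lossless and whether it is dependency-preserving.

lossless and dependency-preserving

Lossless test: (CustID)⁺ = {OrderNo, CName, CustID, Price}, which contains all of one fragment — lossless.
Dependency preservation: OrderNo, CustID → Price is not contained in any single fragment, but the restricted closure of its left-hand side across the fragments still reaches the right-hand side; the remaining FDs each lie inside some fragment. All dependencies are preserved.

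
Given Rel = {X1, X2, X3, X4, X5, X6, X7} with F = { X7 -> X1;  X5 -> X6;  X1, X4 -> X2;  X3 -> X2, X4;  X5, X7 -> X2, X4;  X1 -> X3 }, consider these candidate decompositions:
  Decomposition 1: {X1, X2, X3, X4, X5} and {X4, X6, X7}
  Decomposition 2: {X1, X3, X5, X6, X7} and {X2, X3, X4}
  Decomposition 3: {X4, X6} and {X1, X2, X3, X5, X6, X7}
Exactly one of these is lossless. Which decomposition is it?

Decomposition 1: common = {X4}, closure = {X4} → lossy.
Decomposition 2: common = {X3}, closure = {X2, X3, X4} → lossless.
Decomposition 3: common = {X6}, closure = {X6} → lossy.

Decomposition 2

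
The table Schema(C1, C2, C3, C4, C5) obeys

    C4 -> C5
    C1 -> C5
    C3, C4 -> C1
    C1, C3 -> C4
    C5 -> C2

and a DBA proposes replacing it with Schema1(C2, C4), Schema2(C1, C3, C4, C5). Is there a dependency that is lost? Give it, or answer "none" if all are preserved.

Check C5 → C2: no single fragment contains all of {C2, C5}, and the restricted closure of {C5} across the fragments never reaches {C2}.
C4 → C5 is preserved.
C1 → C5 is preserved.
C3, C4 → C1 is preserved.
C1, C3 → C4 is preserved.

C5 -> C2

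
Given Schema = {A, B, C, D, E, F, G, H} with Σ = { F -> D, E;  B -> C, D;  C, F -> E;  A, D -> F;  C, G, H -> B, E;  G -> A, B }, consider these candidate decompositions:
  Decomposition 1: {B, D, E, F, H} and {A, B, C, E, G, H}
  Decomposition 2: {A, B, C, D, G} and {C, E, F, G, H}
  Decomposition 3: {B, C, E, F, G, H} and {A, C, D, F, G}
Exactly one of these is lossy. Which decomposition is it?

Decomposition 1: common = {B, E, H}, closure = {B, C, D, E, H} → lossy.
Decomposition 2: common = {C, G}, closure = {A, B, C, D, E, F, G} → lossless.
Decomposition 3: common = {C, F, G}, closure = {A, B, C, D, E, F, G} → lossless.

Decomposition 1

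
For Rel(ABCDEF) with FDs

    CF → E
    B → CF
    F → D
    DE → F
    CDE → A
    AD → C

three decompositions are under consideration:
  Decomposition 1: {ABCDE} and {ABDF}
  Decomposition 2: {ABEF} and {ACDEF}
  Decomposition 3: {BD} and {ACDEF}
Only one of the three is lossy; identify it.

Decomposition 3

Decomposition 1: common = {ABD}, closure = {ABCDEF} → lossless.
Decomposition 2: common = {AEF}, closure = {ACDEF} → lossless.
Decomposition 3: common = {D}, closure = {D} → lossy.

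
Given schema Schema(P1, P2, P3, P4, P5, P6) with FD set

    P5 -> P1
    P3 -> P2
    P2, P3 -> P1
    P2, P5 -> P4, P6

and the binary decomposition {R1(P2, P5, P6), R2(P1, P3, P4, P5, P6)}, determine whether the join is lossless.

No

Common attributes: R1 ∩ R2 = {P5, P6}.
Closure of {P5, P6}: P5 → P1 applies, adding P1. So (P5, P6)⁺ = {P1, P5, P6}.
The closure contains neither all of R1 = {P2, P5, P6} nor all of R2 = {P1, P3, P4, P5, P6}, so the common attributes are not a superkey of either fragment. The join is lossy.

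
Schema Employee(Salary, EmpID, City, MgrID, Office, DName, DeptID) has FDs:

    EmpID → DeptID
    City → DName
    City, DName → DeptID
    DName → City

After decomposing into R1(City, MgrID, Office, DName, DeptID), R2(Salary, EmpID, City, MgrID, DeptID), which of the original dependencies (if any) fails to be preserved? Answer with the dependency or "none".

EmpID → DeptID lies within R2.
City → DName lies within R1.
City, DName → DeptID lies within R1.
DName → City lies within R1.
Every dependency is enforceable on the fragments, so the decomposition is dependency-preserving.

none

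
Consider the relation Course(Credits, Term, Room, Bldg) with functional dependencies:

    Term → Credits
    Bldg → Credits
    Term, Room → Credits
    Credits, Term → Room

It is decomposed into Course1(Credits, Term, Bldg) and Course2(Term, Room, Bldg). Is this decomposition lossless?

Common attributes: Course1 ∩ Course2 = {Term, Bldg}.
Closure of {Term, Bldg}: Term → Credits applies, adding Credits; Credits, Term → Room applies, adding Room. So (Term, Bldg)⁺ = {Credits, Term, Room, Bldg}.
This closure contains every attribute of Course1, so Course1 ∩ Course2 → Course1. The join is lossless.

Yes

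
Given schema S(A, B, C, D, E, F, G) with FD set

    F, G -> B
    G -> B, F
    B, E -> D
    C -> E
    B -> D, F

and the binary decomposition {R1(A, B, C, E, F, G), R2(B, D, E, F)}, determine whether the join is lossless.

Yes

Common attributes: R1 ∩ R2 = {B, E, F}.
Closure of {B, E, F}: B, E → D applies, adding D. So (B, E, F)⁺ = {B, D, E, F}.
This closure contains every attribute of R2, so R1 ∩ R2 → R2. The join is lossless.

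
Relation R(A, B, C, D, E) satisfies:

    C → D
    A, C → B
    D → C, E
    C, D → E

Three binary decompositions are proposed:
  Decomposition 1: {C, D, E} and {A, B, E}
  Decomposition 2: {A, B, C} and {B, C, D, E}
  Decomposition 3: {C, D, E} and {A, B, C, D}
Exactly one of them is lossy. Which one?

Decomposition 1: common = {E}, closure = {E} → lossy.
Decomposition 2: common = {B, C}, closure = {B, C, D, E} → lossless.
Decomposition 3: common = {C, D}, closure = {C, D, E} → lossless.

Decomposition 1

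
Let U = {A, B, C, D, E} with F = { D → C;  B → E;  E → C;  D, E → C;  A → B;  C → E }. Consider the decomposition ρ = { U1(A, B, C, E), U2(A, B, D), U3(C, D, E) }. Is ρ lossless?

Chase test. Columns are A, B, C, D, E; row i has aⱼ where attribute j ∈ Ui, else bᵢⱼ.
Initial tableau (one row per fragment):
  row 1: a1 a2 a3 b14 a5
  row 2: a1 a2 b23 a4 b25
  row 3: b31 b32 a3 a4 a5
Rows 2 and 3 agree on D; apply D→C and equate their C entries.
Rows 1 and 2 agree on B; apply B→E and equate their E entries.
Row 2 is now all distinguished symbols — the join is lossless.

Yes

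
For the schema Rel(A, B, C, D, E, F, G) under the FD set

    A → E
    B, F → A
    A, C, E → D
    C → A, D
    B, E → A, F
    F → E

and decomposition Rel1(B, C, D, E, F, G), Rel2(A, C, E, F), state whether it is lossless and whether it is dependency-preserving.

lossless but not dependency-preserving

Lossless test: (C, E, F)⁺ = {A, C, D, E, F}, which contains all of one fragment — lossless.
Dependency preservation: the restricted closure of {B, F} across the fragments never reaches {A}, so B, F → A cannot be enforced without a join — not preserved.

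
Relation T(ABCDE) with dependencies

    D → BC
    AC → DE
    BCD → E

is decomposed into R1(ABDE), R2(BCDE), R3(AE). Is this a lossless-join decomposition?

Chase test. Columns are ABCDE; row i has aⱼ where attribute j ∈ Ri, else bᵢⱼ.
Initial tableau (one row per fragment):
  row 1: a1 a2 b13 a4 a5
  row 2: b21 a2 a3 a4 a5
  row 3: a1 b32 b33 b34 a5
Rows 1 and 2 agree on D; apply D→BC and equate their BC entries.
Row 1 is now all distinguished symbols — the join is lossless.

Yes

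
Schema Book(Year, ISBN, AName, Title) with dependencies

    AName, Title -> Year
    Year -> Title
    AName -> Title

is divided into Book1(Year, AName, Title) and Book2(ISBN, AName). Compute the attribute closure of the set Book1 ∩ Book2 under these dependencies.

Year, AName, Title

Book1 ∩ Book2 = {AName}.
AName → Title applies, adding Title
AName, Title → Year applies, adding Year
Closure: {Year, AName, Title}.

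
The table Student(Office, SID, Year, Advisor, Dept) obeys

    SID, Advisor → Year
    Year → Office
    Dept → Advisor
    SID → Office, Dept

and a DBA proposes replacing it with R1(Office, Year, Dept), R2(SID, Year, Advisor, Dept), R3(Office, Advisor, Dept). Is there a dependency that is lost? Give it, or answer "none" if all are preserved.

SID, Advisor → Year lies within R2.
Year → Office lies within R1.
Dept → Advisor lies within R2.
SID → Office, Dept: restricted closure across fragments reaches Office, Dept.
Every dependency is enforceable on the fragments, so the decomposition is dependency-preserving.

none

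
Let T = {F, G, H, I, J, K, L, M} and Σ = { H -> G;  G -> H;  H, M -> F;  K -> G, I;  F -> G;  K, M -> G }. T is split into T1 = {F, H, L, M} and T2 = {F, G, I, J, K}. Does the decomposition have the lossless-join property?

Common attributes: T1 ∩ T2 = {F}.
Closure of {F}: F → G applies, adding G; G → H applies, adding H. So (F)⁺ = {F, G, H}.
The closure contains neither all of T1 = {F, H, L, M} nor all of T2 = {F, G, I, J, K}, so the common attributes are not a superkey of either fragment. The join is lossy.

No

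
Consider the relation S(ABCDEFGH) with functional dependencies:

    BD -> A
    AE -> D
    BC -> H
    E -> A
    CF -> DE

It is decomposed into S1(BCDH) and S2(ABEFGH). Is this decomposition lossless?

No

Common attributes: S1 ∩ S2 = {BH}.
No dependency enlarges {BH}, so (BH)⁺ = {BH}.
The closure contains neither all of S1 = {BCDH} nor all of S2 = {ABEFGH}, so the common attributes are not a superkey of either fragment. The join is lossy.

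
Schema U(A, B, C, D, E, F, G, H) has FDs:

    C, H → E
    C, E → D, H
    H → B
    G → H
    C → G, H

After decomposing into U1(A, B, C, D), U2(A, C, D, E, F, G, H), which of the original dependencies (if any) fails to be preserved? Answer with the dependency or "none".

Check H → B: no single fragment contains all of {B, H}, and the restricted closure of {H} across the fragments never reaches {B}.
C, H → E is preserved.
C, E → D, H is preserved.
G → H is preserved.
C → G, H is preserved.

H → B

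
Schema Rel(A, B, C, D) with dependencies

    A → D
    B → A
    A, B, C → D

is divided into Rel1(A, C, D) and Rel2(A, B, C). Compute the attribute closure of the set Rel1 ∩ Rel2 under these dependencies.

A, C, D

Rel1 ∩ Rel2 = {A, C}.
A → D applies, adding D
Closure: {A, C, D}.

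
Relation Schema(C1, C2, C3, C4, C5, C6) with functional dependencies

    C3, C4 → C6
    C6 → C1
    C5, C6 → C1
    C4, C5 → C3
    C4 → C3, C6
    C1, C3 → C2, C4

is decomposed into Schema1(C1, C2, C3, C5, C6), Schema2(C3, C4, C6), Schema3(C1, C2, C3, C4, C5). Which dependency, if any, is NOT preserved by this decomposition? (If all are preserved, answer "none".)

C3, C4 → C6 lies within Schema2.
C6 → C1 lies within Schema1.
C5, C6 → C1 lies within Schema1.
C4, C5 → C3 lies within Schema3.
C4 → C3, C6 lies within Schema2.
C1, C3 → C2, C4 lies within Schema3.
Every dependency is enforceable on the fragments, so the decomposition is dependency-preserving.

none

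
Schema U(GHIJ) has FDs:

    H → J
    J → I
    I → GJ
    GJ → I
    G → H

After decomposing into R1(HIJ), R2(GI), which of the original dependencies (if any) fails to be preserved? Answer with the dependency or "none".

H → J lies within R1.
J → I lies within R1.
I → GJ: restricted closure across fragments reaches GJ.
GJ → I: restricted closure across fragments reaches I.
G → H: restricted closure across fragments reaches H.
Every dependency is enforceable on the fragments, so the decomposition is dependency-preserving.

none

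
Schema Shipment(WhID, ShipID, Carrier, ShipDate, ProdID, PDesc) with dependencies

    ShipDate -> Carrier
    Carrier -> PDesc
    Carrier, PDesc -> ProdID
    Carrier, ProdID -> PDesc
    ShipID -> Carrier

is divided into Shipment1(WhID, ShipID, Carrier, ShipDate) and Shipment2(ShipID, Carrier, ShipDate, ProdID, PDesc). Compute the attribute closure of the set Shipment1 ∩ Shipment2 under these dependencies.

ShipID, Carrier, ShipDate, ProdID, PDesc

Shipment1 ∩ Shipment2 = {ShipID, Carrier, ShipDate}.
Carrier → PDesc applies, adding PDesc
Carrier, PDesc → ProdID applies, adding ProdID
Closure: {ShipID, Carrier, ShipDate, ProdID, PDesc}.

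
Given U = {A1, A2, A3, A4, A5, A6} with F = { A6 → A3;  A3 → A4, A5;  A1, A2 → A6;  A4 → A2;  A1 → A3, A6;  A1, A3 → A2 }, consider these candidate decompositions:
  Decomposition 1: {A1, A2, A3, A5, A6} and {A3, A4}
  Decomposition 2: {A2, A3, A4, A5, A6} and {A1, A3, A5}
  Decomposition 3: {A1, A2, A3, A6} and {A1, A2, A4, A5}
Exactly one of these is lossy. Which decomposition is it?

Decomposition 1: common = {A3}, closure = {A2, A3, A4, A5} → lossless.
Decomposition 2: common = {A3, A5}, closure = {A2, A3, A4, A5} → lossy.
Decomposition 3: common = {A1, A2}, closure = {A1, A2, A3, A4, A5, A6} → lossless.

Decomposition 2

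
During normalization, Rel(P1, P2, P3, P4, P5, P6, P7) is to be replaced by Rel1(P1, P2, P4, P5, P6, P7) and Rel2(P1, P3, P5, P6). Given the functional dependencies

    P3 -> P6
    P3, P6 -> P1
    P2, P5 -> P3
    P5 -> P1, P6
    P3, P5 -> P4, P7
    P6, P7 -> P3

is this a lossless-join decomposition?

No

Common attributes: Rel1 ∩ Rel2 = {P1, P5, P6}.
No dependency enlarges {P1, P5, P6}, so (P1, P5, P6)⁺ = {P1, P5, P6}.
The closure contains neither all of Rel1 = {P1, P2, P4, P5, P6, P7} nor all of Rel2 = {P1, P3, P5, P6}, so the common attributes are not a superkey of either fragment. The join is lossy.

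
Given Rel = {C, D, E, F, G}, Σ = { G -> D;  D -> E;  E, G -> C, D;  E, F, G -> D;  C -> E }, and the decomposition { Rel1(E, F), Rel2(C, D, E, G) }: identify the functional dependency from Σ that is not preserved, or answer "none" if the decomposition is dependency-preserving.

none

G → D lies within Rel2.
D → E lies within Rel2.
E, G → C, D lies within Rel2.
E, F, G → D: restricted closure across fragments reaches D.
C → E lies within Rel2.
Every dependency is enforceable on the fragments, so the decomposition is dependency-preserving.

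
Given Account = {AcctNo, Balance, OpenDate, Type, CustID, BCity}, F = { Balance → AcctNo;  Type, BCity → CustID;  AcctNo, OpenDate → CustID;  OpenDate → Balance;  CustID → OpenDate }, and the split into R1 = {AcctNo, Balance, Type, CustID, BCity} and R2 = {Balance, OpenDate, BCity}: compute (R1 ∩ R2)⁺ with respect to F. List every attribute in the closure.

R1 ∩ R2 = {Balance, BCity}.
Balance → AcctNo applies, adding AcctNo
Closure: {AcctNo, Balance, BCity}.

AcctNo, Balance, BCity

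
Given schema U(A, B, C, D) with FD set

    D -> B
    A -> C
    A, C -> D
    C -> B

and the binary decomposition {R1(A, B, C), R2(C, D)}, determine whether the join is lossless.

Common attributes: R1 ∩ R2 = {C}.
Closure of {C}: C → B applies, adding B. So (C)⁺ = {B, C}.
The closure contains neither all of R1 = {A, B, C} nor all of R2 = {C, D}, so the common attributes are not a superkey of either fragment. The join is lossy.

No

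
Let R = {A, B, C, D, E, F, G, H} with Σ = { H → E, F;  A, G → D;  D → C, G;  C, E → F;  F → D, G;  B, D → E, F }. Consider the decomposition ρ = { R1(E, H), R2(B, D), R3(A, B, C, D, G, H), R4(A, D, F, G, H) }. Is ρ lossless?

Yes

Chase test. Columns are A, B, C, D, E, F, G, H; row i has aⱼ where attribute j ∈ Ri, else bᵢⱼ.
Initial tableau (one row per fragment):
  row 1: b11 b12 b13 b14 a5 b16 b17 a8
  row 2: b21 a2 b23 a4 b25 b26 b27 b28
  row 3: a1 a2 a3 a4 b35 b36 a7 a8
  row 4: a1 b42 b43 a4 b45 a6 a7 a8
Rows 1 and 3 agree on H; apply H→E, F and equate their E, F entries.
Rows 1 and 4 agree on H; apply H→E, F and equate their E, F entries.
Rows 2 and 3 agree on D; apply D→C, G and equate their C, G entries.
Rows 2 and 4 agree on D; apply D→C, G and equate their C, G entries.
Rows 1 and 3 agree on F; apply F→D, G and equate their D, G entries.
Rows 2 and 3 agree on B, D; apply B, D→E, F and equate their E, F entries.
Rows 1 and 2 agree on D; apply D→C, G and equate their C, G entries.
Row 3 is now all distinguished symbols — the join is lossless.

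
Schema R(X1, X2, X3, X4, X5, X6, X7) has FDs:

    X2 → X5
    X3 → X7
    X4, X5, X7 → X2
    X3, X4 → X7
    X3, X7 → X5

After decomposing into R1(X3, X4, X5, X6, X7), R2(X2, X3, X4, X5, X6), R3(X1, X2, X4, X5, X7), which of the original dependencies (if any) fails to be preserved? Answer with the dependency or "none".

none

X2 → X5 lies within R2.
X3 → X7 lies within R1.
X4, X5, X7 → X2 lies within R3.
X3, X4 → X7 lies within R1.
X3, X7 → X5 lies within R1.
Every dependency is enforceable on the fragments, so the decomposition is dependency-preserving.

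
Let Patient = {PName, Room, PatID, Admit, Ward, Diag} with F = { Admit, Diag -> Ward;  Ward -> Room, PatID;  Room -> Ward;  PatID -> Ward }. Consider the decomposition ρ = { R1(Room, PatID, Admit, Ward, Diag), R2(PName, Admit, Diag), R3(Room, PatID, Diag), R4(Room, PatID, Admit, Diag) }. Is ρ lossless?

Chase test. Columns are PName, Room, PatID, Admit, Ward, Diag; row i has aⱼ where attribute j ∈ Ri, else bᵢⱼ.
Initial tableau (one row per fragment):
  row 1: b11 a2 a3 a4 a5 a6
  row 2: a1 b22 b23 a4 b25 a6
  row 3: b31 a2 a3 b34 b35 a6
  row 4: b41 a2 a3 a4 b45 a6
Rows 1 and 2 agree on Admit, Diag; apply Admit, Diag→Ward and equate their Ward entries.
Rows 1 and 4 agree on Admit, Diag; apply Admit, Diag→Ward and equate their Ward entries.
Rows 1 and 2 agree on Ward; apply Ward→Room, PatID and equate their Room, PatID entries.
Rows 1 and 3 agree on Room; apply Room→Ward and equate their Ward entries.
Row 2 is now all distinguished symbols — the join is lossless.

Yes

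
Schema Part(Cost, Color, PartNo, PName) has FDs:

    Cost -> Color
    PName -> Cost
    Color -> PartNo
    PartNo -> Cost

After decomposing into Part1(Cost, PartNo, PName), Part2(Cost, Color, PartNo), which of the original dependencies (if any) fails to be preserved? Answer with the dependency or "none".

none

Cost → Color lies within Part2.
PName → Cost lies within Part1.
Color → PartNo lies within Part2.
PartNo → Cost lies within Part1.
Every dependency is enforceable on the fragments, so the decomposition is dependency-preserving.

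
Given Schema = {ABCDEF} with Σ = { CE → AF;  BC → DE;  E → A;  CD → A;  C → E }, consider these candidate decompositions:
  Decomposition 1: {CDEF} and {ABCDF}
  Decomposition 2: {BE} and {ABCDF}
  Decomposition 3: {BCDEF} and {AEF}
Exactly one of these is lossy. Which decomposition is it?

Decomposition 2

Decomposition 1: common = {CDF}, closure = {ACDEF} → lossless.
Decomposition 2: common = {B}, closure = {B} → lossy.
Decomposition 3: common = {EF}, closure = {AEF} → lossless.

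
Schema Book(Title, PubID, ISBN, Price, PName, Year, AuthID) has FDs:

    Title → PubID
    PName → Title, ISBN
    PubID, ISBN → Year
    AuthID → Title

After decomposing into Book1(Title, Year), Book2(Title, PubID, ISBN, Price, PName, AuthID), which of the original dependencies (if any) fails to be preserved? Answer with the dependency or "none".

PubID, ISBN → Year

Check PubID, ISBN → Year: no single fragment contains all of {PubID, ISBN, Year}, and the restricted closure of {PubID, ISBN} across the fragments never reaches {Year}.
Title → PubID is preserved.
PName → Title, ISBN is preserved.
AuthID → Title is preserved.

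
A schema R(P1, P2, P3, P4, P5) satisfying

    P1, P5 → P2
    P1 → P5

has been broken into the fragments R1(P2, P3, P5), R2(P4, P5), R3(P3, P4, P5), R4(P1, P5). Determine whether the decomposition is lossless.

Chase test. Columns are P1, P2, P3, P4, P5; row i has aⱼ where attribute j ∈ Ri, else bᵢⱼ.
Initial tableau (one row per fragment):
  row 1: b11 a2 a3 b14 a5
  row 2: b21 b22 b23 a4 a5
  row 3: b31 b32 a3 a4 a5
  row 4: a1 b42 b43 b44 a5
No row becomes fully distinguished — the join is lossy.

No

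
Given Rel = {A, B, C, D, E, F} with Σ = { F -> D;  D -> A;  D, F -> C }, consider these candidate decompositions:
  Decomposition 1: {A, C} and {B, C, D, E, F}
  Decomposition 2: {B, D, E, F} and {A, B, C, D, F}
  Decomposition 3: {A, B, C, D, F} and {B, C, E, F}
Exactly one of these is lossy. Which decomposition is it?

Decomposition 1

Decomposition 1: common = {C}, closure = {C} → lossy.
Decomposition 2: common = {B, D, F}, closure = {A, B, C, D, F} → lossless.
Decomposition 3: common = {B, C, F}, closure = {A, B, C, D, F} → lossless.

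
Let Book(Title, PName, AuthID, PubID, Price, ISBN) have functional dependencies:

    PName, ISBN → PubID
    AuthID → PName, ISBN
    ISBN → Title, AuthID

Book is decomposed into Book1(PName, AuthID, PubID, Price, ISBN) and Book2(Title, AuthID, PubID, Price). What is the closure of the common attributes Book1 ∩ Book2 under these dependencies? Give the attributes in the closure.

Title, PName, AuthID, PubID, Price, ISBN

Book1 ∩ Book2 = {AuthID, PubID, Price}.
AuthID → PName, ISBN applies, adding PName, ISBN
ISBN → Title, AuthID applies, adding Title
Closure: {Title, PName, AuthID, PubID, Price, ISBN}.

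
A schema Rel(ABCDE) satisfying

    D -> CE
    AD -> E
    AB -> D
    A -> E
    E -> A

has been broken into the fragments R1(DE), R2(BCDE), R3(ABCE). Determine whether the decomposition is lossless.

Yes

Chase test. Columns are ABCDE; row i has aⱼ where attribute j ∈ Ri, else bᵢⱼ.
Initial tableau (one row per fragment):
  row 1: b11 b12 b13 a4 a5
  row 2: b21 a2 a3 a4 a5
  row 3: a1 a2 a3 b34 a5
Rows 1 and 2 agree on D; apply D→CE and equate their CE entries.
Rows 1 and 2 agree on E; apply E→A and equate their A entries.
Rows 1 and 3 agree on E; apply E→A and equate their A entries.
Rows 2 and 3 agree on AB; apply AB→D and equate their D entries.
Row 2 is now all distinguished symbols — the join is lossless.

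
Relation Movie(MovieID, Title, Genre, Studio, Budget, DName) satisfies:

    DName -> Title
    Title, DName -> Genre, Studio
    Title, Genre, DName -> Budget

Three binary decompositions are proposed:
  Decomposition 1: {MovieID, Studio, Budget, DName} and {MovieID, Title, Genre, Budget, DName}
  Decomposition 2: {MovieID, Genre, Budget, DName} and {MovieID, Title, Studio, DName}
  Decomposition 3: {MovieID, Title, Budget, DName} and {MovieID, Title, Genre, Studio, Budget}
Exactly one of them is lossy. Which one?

Decomposition 3

Decomposition 1: common = {MovieID, Budget, DName}, closure = {MovieID, Title, Genre, Studio, Budget, DName} → lossless.
Decomposition 2: common = {MovieID, DName}, closure = {MovieID, Title, Genre, Studio, Budget, DName} → lossless.
Decomposition 3: common = {MovieID, Title, Budget}, closure = {MovieID, Title, Budget} → lossy.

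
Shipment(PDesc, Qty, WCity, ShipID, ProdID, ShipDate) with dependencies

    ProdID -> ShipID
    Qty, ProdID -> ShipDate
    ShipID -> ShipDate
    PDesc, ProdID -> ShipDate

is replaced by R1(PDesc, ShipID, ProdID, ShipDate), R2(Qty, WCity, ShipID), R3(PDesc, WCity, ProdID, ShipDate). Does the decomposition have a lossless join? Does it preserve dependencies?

lossy but dependency-preserving

Lossless test (chase): Rows 1 and 3 agree on ProdID; apply ProdID→ShipID and equate their ShipID entries. Rows 1 and 2 agree on ShipID; apply ShipID→ShipDate and equate their ShipDate entries. No row becomes fully distinguished — the join is lossy.
Dependency preservation: Qty, ProdID → ShipDate is not contained in any single fragment, but the restricted closure of its left-hand side across the fragments still reaches the right-hand side; the remaining FDs each lie inside some fragment. All dependencies are preserved.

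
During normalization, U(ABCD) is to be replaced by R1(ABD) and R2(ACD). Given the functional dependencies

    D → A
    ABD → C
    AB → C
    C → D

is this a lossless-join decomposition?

No

Common attributes: R1 ∩ R2 = {AD}.
No dependency enlarges {AD}, so (AD)⁺ = {AD}.
The closure contains neither all of R1 = {ABD} nor all of R2 = {ACD}, so the common attributes are not a superkey of either fragment. The join is lossy.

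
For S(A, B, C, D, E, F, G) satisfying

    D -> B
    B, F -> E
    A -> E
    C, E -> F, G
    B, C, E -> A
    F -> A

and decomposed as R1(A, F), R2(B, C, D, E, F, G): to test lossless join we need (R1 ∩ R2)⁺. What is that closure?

R1 ∩ R2 = {F}.
F → A applies, adding A
A → E applies, adding E
Closure: {A, E, F}.

A, E, F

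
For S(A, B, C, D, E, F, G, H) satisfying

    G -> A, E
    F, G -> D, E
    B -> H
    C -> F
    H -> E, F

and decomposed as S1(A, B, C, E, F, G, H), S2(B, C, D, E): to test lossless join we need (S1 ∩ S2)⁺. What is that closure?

B, C, E, F, H

S1 ∩ S2 = {B, C, E}.
B → H applies, adding H
C → F applies, adding F
Closure: {B, C, E, F, H}.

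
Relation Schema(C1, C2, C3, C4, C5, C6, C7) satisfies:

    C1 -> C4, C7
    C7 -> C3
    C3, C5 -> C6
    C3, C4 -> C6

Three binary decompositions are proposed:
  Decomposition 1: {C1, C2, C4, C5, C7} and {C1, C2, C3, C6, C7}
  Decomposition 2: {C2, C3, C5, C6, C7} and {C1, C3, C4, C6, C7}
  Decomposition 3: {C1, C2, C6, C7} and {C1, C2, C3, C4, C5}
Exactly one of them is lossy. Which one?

Decomposition 2

Decomposition 1: common = {C1, C2, C7}, closure = {C1, C2, C3, C4, C6, C7} → lossless.
Decomposition 2: common = {C3, C6, C7}, closure = {C3, C6, C7} → lossy.
Decomposition 3: common = {C1, C2}, closure = {C1, C2, C3, C4, C6, C7} → lossless.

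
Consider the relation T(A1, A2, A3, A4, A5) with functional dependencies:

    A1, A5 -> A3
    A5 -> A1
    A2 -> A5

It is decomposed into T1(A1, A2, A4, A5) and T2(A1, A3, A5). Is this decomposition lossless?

Yes

Common attributes: T1 ∩ T2 = {A1, A5}.
Closure of {A1, A5}: A1, A5 → A3 applies, adding A3. So (A1, A5)⁺ = {A1, A3, A5}.
This closure contains every attribute of T2, so T1 ∩ T2 → T2. The join is lossless.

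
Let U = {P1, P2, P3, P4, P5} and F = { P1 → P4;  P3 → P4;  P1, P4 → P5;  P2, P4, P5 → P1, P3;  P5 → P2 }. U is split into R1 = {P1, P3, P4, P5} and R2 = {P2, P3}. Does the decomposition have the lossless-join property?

Common attributes: R1 ∩ R2 = {P3}.
Closure of {P3}: P3 → P4 applies, adding P4. So (P3)⁺ = {P3, P4}.
The closure contains neither all of R1 = {P1, P3, P4, P5} nor all of R2 = {P2, P3}, so the common attributes are not a superkey of either fragment. The join is lossy.

No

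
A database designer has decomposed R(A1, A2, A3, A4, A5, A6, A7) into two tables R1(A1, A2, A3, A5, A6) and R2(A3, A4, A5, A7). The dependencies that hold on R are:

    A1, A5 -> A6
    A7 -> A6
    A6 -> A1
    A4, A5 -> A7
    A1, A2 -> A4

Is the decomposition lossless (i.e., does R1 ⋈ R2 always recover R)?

No

Common attributes: R1 ∩ R2 = {A3, A5}.
No dependency enlarges {A3, A5}, so (A3, A5)⁺ = {A3, A5}.
The closure contains neither all of R1 = {A1, A2, A3, A5, A6} nor all of R2 = {A3, A4, A5, A7}, so the common attributes are not a superkey of either fragment. The join is lossy.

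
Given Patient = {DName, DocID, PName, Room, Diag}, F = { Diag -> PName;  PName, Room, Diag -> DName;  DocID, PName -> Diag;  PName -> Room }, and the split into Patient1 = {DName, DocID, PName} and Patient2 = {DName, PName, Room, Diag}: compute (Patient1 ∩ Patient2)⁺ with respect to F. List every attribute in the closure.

DName, PName, Room

Patient1 ∩ Patient2 = {DName, PName}.
PName → Room applies, adding Room
Closure: {DName, PName, Room}.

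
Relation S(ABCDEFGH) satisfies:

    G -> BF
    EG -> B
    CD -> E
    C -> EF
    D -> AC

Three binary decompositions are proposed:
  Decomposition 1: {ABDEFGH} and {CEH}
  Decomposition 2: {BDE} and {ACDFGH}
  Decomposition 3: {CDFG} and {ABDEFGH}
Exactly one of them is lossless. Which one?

Decomposition 3

Decomposition 1: common = {EH}, closure = {EH} → lossy.
Decomposition 2: common = {D}, closure = {ACDEF} → lossy.
Decomposition 3: common = {DFG}, closure = {ABCDEFG} → lossless.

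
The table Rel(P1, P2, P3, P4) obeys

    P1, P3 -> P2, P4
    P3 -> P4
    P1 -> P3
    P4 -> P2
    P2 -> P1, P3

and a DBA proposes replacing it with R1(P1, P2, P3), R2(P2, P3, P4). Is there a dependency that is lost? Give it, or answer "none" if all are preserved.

none

P1, P3 → P2, P4: restricted closure across fragments reaches P2, P4.
P3 → P4 lies within R2.
P1 → P3 lies within R1.
P4 → P2 lies within R2.
P2 → P1, P3 lies within R1.
Every dependency is enforceable on the fragments, so the decomposition is dependency-preserving.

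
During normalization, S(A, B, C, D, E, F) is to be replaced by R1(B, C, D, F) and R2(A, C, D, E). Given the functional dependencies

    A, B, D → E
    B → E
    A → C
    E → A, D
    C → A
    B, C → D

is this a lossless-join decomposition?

No

Common attributes: R1 ∩ R2 = {C, D}.
Closure of {C, D}: C → A applies, adding A. So (C, D)⁺ = {A, C, D}.
The closure contains neither all of R1 = {B, C, D, F} nor all of R2 = {A, C, D, E}, so the common attributes are not a superkey of either fragment. The join is lossy.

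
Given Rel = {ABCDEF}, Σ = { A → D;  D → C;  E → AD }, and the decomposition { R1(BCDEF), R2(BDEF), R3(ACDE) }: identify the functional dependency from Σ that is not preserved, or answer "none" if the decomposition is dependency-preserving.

none

A → D lies within R3.
D → C lies within R1.
E → AD lies within R3.
Every dependency is enforceable on the fragments, so the decomposition is dependency-preserving.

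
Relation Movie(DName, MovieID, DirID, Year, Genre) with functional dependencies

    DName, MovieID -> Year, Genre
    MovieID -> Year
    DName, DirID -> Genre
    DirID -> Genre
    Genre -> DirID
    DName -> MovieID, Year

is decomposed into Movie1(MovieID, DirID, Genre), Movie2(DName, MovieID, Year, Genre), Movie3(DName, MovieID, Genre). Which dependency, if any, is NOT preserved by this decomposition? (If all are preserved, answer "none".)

none

DName, MovieID → Year, Genre lies within Movie2.
MovieID → Year lies within Movie2.
DName, DirID → Genre: restricted closure across fragments reaches Genre.
DirID → Genre lies within Movie1.
Genre → DirID lies within Movie1.
DName → MovieID, Year lies within Movie2.
Every dependency is enforceable on the fragments, so the decomposition is dependency-preserving.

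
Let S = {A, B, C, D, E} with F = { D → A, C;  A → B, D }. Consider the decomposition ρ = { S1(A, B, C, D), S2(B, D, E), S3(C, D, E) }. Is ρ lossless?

Yes

Chase test. Columns are A, B, C, D, E; row i has aⱼ where attribute j ∈ Si, else bᵢⱼ.
Initial tableau (one row per fragment):
  row 1: a1 a2 a3 a4 b15
  row 2: b21 a2 b23 a4 a5
  row 3: b31 b32 a3 a4 a5
Rows 1 and 2 agree on D; apply D→A, C and equate their A, C entries.
Rows 1 and 3 agree on D; apply D→A, C and equate their A, C entries.
Rows 1 and 3 agree on A; apply A→B, D and equate their B, D entries.
Row 2 is now all distinguished symbols — the join is lossless.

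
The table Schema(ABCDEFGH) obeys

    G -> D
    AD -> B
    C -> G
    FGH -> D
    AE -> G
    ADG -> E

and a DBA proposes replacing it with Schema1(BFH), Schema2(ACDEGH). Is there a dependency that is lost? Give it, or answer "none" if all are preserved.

Check AD → B: no single fragment contains all of {ABD}, and the restricted closure of {AD} across the fragments never reaches {B}.
G → D is preserved.
C → G is preserved.
FGH → D is preserved.
AE → G is preserved.
ADG → E is preserved.

AD -> B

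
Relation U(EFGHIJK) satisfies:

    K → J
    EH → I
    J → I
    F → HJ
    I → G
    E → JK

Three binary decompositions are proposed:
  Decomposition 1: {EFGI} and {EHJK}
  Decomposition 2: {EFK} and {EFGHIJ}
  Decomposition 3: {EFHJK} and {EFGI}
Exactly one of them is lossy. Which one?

Decomposition 1

Decomposition 1: common = {E}, closure = {EGIJK} → lossy.
Decomposition 2: common = {EF}, closure = {EFGHIJK} → lossless.
Decomposition 3: common = {EF}, closure = {EFGHIJK} → lossless.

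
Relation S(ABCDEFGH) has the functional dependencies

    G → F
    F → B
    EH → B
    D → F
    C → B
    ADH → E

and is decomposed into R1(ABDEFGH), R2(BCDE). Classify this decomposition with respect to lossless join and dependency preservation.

Lossless test: (BDE)⁺ = {BDEF}, which is a superkey of neither fragment — lossy.
Dependency preservation: every FD's attributes lie within a single fragment, so each can be enforced locally — preserved.

lossy but dependency-preserving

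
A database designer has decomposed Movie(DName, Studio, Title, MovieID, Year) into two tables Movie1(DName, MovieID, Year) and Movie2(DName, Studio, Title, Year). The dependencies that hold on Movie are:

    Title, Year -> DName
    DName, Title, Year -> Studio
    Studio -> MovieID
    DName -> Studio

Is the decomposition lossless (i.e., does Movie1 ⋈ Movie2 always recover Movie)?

Common attributes: Movie1 ∩ Movie2 = {DName, Year}.
Closure of {DName, Year}: DName → Studio applies, adding Studio; Studio → MovieID applies, adding MovieID. So (DName, Year)⁺ = {DName, Studio, MovieID, Year}.
This closure contains every attribute of Movie1, so Movie1 ∩ Movie2 → Movie1. The join is lossless.

Yes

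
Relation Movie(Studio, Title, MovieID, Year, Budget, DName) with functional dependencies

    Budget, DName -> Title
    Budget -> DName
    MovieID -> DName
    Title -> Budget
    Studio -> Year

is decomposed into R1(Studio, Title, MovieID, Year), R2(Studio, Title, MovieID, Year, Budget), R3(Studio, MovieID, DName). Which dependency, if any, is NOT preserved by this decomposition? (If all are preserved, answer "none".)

Budget -> DName

Check Budget → DName: no single fragment contains all of {Budget, DName}, and the restricted closure of {Budget} across the fragments never reaches {DName}.
Budget, DName → Title is preserved.
MovieID → DName is preserved.
Title → Budget is preserved.
Studio → Year is preserved.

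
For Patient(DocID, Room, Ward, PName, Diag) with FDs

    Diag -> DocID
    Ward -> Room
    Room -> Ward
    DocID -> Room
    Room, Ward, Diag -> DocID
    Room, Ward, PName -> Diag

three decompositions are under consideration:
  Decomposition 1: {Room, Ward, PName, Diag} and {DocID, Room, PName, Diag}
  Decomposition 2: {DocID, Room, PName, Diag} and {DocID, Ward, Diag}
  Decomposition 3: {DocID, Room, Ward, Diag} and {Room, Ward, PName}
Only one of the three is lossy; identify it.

Decomposition 3

Decomposition 1: common = {Room, PName, Diag}, closure = {DocID, Room, Ward, PName, Diag} → lossless.
Decomposition 2: common = {DocID, Diag}, closure = {DocID, Room, Ward, Diag} → lossless.
Decomposition 3: common = {Room, Ward}, closure = {Room, Ward} → lossy.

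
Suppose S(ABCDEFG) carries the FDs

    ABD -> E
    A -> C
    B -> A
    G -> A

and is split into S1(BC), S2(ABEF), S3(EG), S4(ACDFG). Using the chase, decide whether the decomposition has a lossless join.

Chase test. Columns are ABCDEFG; row i has aⱼ where attribute j ∈ Si, else bᵢⱼ.
Initial tableau (one row per fragment):
  row 1: b11 a2 a3 b14 b15 b16 b17
  row 2: a1 a2 b23 b24 a5 a6 b27
  row 3: b31 b32 b33 b34 a5 b36 a7
  row 4: a1 b42 a3 a4 b45 a6 a7
Rows 2 and 4 agree on A; apply A→C and equate their C entries.
Rows 1 and 2 agree on B; apply B→A and equate their A entries.
Rows 3 and 4 agree on G; apply G→A and equate their A entries.
Rows 1 and 3 agree on A; apply A→C and equate their C entries.
No row becomes fully distinguished — the join is lossy.

No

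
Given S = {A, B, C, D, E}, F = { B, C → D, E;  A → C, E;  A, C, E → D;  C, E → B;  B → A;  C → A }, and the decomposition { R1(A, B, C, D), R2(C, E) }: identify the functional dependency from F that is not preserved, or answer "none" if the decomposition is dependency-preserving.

B, C → D, E: restricted closure across fragments reaches D, E.
A → C, E: restricted closure across fragments reaches C, E.
A, C, E → D: restricted closure across fragments reaches D.
C, E → B: restricted closure across fragments reaches B.
B → A lies within R1.
C → A lies within R1.
Every dependency is enforceable on the fragments, so the decomposition is dependency-preserving.

none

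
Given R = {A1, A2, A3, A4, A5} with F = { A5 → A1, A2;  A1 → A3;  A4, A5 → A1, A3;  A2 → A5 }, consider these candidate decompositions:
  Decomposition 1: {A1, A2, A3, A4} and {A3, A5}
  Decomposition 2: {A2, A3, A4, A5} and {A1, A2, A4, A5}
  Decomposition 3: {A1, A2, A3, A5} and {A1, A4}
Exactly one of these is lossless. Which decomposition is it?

Decomposition 2

Decomposition 1: common = {A3}, closure = {A3} → lossy.
Decomposition 2: common = {A2, A4, A5}, closure = {A1, A2, A3, A4, A5} → lossless.
Decomposition 3: common = {A1}, closure = {A1, A3} → lossy.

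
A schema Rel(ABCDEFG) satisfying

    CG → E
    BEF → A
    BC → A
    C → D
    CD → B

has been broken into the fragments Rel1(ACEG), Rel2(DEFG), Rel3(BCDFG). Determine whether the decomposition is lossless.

Chase test. Columns are ABCDEFG; row i has aⱼ where attribute j ∈ Reli, else bᵢⱼ.
Initial tableau (one row per fragment):
  row 1: a1 b12 a3 b14 a5 b16 a7
  row 2: b21 b22 b23 a4 a5 a6 a7
  row 3: b31 a2 a3 a4 b35 a6 a7
Rows 1 and 3 agree on CG; apply CG→E and equate their E entries.
Rows 1 and 3 agree on C; apply C→D and equate their D entries.
Rows 1 and 3 agree on CD; apply CD→B and equate their B entries.
Rows 1 and 3 agree on BC; apply BC→A and equate their A entries.
Row 3 is now all distinguished symbols — the join is lossless.

Yes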